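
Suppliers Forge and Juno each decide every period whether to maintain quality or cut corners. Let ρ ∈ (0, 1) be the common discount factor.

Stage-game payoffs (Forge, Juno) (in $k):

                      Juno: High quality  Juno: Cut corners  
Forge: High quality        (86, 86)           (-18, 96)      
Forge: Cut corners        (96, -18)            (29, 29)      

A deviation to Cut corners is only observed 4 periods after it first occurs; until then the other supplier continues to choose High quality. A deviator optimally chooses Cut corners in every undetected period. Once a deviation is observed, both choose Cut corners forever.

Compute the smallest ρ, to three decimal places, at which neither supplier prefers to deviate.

The best deviation is to choose Cut corners for all 4 undetected periods, earning 96 each, then 29 forever once detected.
Deviation value: 96(1−ρ^4)/(1−ρ) + 29ρ^4/(1−ρ); cooperation value: 86/(1−ρ).
IC: 86 ≥ 96(1−ρ^4) + 29ρ^4 = 96 − 67ρ^4.
So ρ^4 ≥ 10/67, giving ρ ≥ (10/67)^(1/4) ≈ 0.622.

0.622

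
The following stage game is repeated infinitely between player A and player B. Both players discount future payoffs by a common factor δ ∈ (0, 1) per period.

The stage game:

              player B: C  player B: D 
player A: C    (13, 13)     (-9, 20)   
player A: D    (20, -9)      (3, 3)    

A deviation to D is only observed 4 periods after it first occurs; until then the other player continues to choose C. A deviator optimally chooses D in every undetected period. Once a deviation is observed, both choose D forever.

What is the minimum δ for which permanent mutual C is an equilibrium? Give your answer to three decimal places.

A deviator earns 20 for 4 periods, then 3 forever; cooperating earns 13 forever. Multiplying the IC by (1−δ):
13 ≥ 20(1−δ^4) + 3δ^4, so 17·δ^4 ≥ 7 and δ^4 ≥ 7/17.
δ ≥ (7/17)^(1/4) ≈ 0.801.

0.801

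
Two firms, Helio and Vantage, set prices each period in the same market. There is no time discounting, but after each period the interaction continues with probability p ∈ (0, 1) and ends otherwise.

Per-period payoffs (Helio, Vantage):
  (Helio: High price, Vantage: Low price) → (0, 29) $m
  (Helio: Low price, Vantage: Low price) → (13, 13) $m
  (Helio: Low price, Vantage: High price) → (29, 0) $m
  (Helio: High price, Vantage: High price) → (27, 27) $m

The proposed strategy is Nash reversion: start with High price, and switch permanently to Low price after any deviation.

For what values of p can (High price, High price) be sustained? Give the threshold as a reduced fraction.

Expected cooperation value is 27 + p·27 + p²·27 + … = 27/(1−p); deviation gives 29 + p·13/(1−p).
27 ≥ 29(1−p) + 13p ⇒ 16p ≥ 2 ⇒ p ≥ 2/16 = 1/8.

1/8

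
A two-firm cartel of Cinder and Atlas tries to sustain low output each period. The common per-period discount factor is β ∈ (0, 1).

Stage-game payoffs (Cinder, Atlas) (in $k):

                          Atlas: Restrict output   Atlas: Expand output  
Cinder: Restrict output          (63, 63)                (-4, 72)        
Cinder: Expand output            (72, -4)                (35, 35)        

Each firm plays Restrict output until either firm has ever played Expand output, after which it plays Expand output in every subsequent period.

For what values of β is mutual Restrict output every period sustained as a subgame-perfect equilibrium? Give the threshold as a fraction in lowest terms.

63/(1−β) ≥ 72 + 35β/(1−β)
63 ≥ 72 − 37β
β ≥ 9/37.

9/37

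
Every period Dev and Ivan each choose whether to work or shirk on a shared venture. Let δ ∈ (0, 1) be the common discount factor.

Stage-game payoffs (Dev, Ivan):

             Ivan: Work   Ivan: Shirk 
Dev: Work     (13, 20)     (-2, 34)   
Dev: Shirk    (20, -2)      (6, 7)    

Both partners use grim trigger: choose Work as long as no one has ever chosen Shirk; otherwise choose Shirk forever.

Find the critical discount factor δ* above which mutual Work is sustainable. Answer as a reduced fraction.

For Dev: deviation gain 20−13 = 7, per-period punishment loss 13−6 = 7. IC gives δ ≥ 7/14 = 1/2.
For Ivan: gain 14, loss 13 per period, so δ ≥ 14/27.
The tighter constraint is Ivan's, so cooperation needs δ ≥ 14/27.

14/27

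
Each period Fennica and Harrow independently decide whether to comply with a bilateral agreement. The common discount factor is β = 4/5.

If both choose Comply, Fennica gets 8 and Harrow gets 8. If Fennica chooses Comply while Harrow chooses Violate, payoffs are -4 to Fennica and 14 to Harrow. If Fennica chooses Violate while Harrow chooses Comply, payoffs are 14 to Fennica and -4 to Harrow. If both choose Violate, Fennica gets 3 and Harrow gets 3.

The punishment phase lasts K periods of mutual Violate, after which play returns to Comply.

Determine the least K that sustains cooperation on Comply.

2

No profitable deviation requires (8−3)(β+…+β^K) ≥ 14−8, i.e. β+…+β^K ≥ 6/5 ≈ 1.2000.
With β = 4/5, the partial sums are K=1: 0.8000, K=2: 1.4400.
K = 2 is the first length at which the sum reaches 1.2000.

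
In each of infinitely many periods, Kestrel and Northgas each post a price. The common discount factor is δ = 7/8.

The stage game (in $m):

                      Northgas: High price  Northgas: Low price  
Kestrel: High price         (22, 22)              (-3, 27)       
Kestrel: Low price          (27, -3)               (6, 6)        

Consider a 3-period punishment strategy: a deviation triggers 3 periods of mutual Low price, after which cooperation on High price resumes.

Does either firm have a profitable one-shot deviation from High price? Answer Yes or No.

No

IC: δ+…+δ^3 ≥ (27−22)/(22−6) = 5/16.
At δ = 7/8: partial sum = 2.3105 ≥ 0.3125. Cooperation sustainable.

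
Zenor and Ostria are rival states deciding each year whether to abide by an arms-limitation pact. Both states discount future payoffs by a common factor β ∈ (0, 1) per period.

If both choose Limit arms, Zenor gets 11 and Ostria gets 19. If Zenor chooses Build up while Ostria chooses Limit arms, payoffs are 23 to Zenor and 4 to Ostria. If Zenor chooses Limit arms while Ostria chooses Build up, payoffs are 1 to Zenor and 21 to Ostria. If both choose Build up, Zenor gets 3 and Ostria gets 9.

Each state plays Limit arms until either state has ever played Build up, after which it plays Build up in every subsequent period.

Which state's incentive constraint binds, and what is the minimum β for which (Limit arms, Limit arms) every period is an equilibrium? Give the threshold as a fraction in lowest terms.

Zenor; β ≥ 3/5

Zenor's threshold: (23−11)/(23−3) = 3/5.
Ostria's threshold: (21−19)/(21−9) = 1/6.
3/5 > 1/6, so Zenor binds and β* = 3/5.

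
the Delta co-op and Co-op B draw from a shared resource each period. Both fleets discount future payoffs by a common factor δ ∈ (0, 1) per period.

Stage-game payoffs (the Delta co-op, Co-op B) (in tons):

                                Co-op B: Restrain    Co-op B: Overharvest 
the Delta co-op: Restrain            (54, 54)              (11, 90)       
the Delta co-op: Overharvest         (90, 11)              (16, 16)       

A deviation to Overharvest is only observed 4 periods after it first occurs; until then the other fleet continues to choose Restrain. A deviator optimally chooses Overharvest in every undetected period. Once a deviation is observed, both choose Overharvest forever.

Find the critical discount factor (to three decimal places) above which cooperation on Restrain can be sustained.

0.835

The best deviation is to choose Overharvest for all 4 undetected periods, earning 90 each, then 16 forever once detected.
Deviation value: 90(1−δ^4)/(1−δ) + 16δ^4/(1−δ); cooperation value: 54/(1−δ).
IC: 54 ≥ 90(1−δ^4) + 16δ^4 = 90 − 74δ^4.
So δ^4 ≥ 36/74 = 18/37, giving δ ≥ (18/37)^(1/4) ≈ 0.835.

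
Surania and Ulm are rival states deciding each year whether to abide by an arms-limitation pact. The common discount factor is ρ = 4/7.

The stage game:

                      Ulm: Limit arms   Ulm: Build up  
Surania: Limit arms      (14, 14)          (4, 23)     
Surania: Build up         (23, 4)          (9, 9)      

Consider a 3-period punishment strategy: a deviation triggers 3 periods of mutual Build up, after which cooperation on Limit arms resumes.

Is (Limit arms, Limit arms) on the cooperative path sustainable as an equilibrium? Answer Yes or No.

Comparing payoff streams over the 4 periods until play realigns: cooperate → 14(1+ρ+…+ρ^3); deviate → 23 + 9(ρ+…+ρ^3).
Cooperation is sustained iff (14−9)(ρ+…+ρ^3) ≥ 23−14.
ρ+…+ρ^3 = 4/7·(1−(4/7)^3)/(1−4/7) = 1.0845, and (23−14)/(14−9) = 1.8000.
1.0845 < 1.8000, so cooperation is not sustainable.

No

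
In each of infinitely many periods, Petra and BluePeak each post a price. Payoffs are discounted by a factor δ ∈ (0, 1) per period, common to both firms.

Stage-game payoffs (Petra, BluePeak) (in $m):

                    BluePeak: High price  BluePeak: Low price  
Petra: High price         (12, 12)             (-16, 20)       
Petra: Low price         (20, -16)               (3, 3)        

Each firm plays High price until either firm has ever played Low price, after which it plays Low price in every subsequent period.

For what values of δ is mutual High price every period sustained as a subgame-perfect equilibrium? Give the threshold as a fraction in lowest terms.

Cooperation forever yields 12 each period: 12/(1−δ).
Deviating yields 20 once, then 3 forever: 20 + 3δ/(1−δ).
No profitable deviation requires 12/(1−δ) ≥ 20 + 3δ/(1−δ).
Multiplying by (1−δ): 12 ≥ 20(1−δ) + 3δ = 20 − 17δ.
So 17δ ≥ 8, i.e. δ ≥ 8/17.

8/17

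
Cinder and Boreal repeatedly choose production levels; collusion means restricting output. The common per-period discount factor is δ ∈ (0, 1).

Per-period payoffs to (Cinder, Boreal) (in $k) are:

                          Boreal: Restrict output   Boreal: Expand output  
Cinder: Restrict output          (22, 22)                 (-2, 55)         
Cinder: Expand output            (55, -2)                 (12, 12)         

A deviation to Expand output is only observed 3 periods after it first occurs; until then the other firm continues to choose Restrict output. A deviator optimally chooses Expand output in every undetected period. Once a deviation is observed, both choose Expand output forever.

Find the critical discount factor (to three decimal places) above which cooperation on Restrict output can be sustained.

Deviating for the 3 undetected periods gains 55−22 = 33 per period over cooperation, then loses 22−12 = 10 per period forever once punishment starts.
Gain: 33(1 + δ + … + δ^2); loss: 10·δ^3/(1−δ).
No profitable deviation ⇔ 33(1−δ^3) ≤ 10·δ^3, i.e. δ^3 ≥ 33/(33+10) = 33/43.
Hence δ ≥ (33/43)^(1/3) ≈ 0.916.

0.916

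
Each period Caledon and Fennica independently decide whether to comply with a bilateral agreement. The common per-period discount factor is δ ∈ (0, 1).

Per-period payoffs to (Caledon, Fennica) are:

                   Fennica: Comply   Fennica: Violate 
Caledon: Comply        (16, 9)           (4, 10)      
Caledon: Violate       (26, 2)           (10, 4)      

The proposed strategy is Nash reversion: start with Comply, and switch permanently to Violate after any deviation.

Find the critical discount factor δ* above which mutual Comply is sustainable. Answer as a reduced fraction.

5/8

For Caledon: deviation gain 26−16 = 10, per-period punishment loss 16−10 = 6. IC gives δ ≥ 10/16 = 5/8.
For Fennica: gain 1, loss 5 per period, so δ ≥ 1/6.
The tighter constraint is Caledon's, so cooperation needs δ ≥ 5/8.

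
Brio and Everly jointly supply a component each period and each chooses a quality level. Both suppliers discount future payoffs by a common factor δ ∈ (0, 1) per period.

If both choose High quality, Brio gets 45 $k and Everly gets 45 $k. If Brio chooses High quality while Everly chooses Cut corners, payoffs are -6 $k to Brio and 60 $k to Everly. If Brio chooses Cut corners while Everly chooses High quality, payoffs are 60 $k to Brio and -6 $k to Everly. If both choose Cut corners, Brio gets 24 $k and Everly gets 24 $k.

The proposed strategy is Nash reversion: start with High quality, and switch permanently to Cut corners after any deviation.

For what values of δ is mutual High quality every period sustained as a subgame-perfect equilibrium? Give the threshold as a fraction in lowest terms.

Under grim trigger the critical discount factor is (T−C)/(T−P) with T = 60, C = 45, P = 24.
δ* = (60−45)/(60−24) = 15/36 = 5/12.

5/12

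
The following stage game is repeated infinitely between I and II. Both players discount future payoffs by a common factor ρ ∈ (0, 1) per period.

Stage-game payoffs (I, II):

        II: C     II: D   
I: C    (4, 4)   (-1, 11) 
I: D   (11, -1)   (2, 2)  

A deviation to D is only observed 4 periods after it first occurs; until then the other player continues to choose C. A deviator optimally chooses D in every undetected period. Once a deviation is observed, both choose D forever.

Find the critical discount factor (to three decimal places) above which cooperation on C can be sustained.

0.939

The best deviation is to choose D for all 4 undetected periods, earning 11 each, then 2 forever once detected.
Deviation value: 11(1−ρ^4)/(1−ρ) + 2ρ^4/(1−ρ); cooperation value: 4/(1−ρ).
IC: 4 ≥ 11(1−ρ^4) + 2ρ^4 = 11 − 9ρ^4.
So ρ^4 ≥ 7/9, giving ρ ≥ (7/9)^(1/4) ≈ 0.939.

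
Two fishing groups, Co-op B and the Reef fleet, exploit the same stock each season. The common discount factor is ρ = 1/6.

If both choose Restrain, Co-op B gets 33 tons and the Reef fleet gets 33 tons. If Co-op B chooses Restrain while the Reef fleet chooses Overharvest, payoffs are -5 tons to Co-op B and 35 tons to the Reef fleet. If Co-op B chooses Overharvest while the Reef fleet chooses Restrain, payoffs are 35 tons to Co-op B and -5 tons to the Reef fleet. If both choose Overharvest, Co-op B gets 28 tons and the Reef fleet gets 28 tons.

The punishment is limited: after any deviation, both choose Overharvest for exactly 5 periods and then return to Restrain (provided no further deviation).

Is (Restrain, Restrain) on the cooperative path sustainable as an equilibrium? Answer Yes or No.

IC: ρ+…+ρ^5 ≥ (35−33)/(33−28) = 2/5.
At ρ = 1/6: partial sum = 0.2000 < 0.4000. Cooperation not sustainable.

No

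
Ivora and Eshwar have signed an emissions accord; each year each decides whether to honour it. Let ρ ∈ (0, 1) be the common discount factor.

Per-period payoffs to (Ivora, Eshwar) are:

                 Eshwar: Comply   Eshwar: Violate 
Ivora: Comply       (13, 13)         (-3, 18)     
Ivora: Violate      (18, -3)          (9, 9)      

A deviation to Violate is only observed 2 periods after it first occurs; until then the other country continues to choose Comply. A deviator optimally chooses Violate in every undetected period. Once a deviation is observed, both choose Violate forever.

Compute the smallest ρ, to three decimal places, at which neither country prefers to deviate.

A deviator earns 18 for 2 periods, then 9 forever; cooperating earns 13 forever. Multiplying the IC by (1−ρ):
13 ≥ 18(1−ρ^2) + 9ρ^2, so 9·ρ^2 ≥ 5 and ρ^2 ≥ 5/9.
ρ ≥ (5/9)^(1/2) ≈ 0.745.

0.745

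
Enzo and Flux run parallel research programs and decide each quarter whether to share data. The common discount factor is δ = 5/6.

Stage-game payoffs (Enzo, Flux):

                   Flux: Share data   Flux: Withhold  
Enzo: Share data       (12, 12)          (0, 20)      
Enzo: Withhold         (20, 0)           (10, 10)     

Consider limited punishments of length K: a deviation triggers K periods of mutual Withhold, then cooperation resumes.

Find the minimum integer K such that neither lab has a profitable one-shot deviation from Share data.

9

No profitable deviation requires (12−10)(δ+…+δ^K) ≥ 20−12, i.e. δ+…+δ^K ≥ 4 ≈ 4.0000.
With δ = 5/6, the partial sums are K=1: 0.8333, K=2: 1.5278, …, K=7: 3.6046, K=8: 3.8372, K=9: 4.0310.
K = 9 is the first length at which the sum reaches 4.0000.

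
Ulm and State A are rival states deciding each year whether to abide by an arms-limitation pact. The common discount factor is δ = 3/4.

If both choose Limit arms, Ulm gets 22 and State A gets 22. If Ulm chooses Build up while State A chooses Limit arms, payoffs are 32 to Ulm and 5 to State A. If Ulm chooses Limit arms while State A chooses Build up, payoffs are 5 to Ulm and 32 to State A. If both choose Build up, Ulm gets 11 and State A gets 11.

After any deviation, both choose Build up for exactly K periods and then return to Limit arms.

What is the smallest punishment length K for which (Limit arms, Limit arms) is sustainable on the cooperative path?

2

Need Σ_{k=1}^{K} δ^k ≥ (32−22)/(22−11) = 0.9091 at δ = 3/4.
At K = 1 the sum is 0.7500 < 0.9091; at K = 2 it is 1.3125 ≥ 0.9091.
So the minimum punishment length is K = 2.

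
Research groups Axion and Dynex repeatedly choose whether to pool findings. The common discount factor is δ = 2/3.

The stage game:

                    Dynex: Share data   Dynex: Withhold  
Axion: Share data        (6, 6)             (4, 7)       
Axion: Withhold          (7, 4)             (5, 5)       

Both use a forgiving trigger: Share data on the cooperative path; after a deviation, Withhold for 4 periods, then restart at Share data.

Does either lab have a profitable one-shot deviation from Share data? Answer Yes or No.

No

A one-shot deviation gives 7 now, then 5 for 4 periods, then back to 6.
Gain from deviating: (7−6) today; loss: (6−5) in each of the next 4 periods.
No-deviation condition: (6−5)(δ+…+δ^4) ≥ 7−6, i.e. δ+…+δ^4 ≥ 1.
At δ = 2/3: δ+…+δ^4 = 1.6049 ≥ 1.0000.
So cooperation is sustainable.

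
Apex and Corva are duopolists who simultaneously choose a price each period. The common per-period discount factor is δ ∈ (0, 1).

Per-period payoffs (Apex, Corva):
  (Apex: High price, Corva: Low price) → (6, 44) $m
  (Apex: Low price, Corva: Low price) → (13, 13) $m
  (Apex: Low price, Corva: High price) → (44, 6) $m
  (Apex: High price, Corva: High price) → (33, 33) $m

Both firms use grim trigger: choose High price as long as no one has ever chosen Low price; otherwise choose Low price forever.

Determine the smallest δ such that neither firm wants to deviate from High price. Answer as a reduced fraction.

11/31

33/(1−δ) ≥ 44 + 13δ/(1−δ)
33 ≥ 44 − 31δ
δ ≥ 11/31.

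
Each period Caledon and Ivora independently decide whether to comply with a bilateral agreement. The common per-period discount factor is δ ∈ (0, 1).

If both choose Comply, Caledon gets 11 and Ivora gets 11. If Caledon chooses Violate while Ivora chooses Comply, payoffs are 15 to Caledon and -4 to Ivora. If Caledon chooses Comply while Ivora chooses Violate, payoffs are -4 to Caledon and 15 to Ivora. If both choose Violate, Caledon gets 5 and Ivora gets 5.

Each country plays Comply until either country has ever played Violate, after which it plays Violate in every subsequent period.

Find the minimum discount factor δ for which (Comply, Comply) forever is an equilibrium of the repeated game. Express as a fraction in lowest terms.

2/5

Cooperation forever yields 11 each period: 11/(1−δ).
Deviating yields 15 once, then 5 forever: 15 + 5δ/(1−δ).
No profitable deviation requires 11/(1−δ) ≥ 15 + 5δ/(1−δ).
Multiplying by (1−δ): 11 ≥ 15(1−δ) + 5δ = 15 − 10δ.
So 10δ ≥ 4, i.e. δ ≥ 4/10 = 2/5.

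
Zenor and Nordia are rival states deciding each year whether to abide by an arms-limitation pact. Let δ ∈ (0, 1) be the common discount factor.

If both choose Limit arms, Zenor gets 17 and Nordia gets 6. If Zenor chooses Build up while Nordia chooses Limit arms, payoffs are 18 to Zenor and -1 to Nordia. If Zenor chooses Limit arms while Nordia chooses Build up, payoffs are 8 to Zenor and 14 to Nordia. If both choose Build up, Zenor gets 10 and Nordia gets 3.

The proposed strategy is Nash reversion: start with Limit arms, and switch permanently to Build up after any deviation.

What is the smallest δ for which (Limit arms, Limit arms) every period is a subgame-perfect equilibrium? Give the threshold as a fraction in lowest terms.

8/11

For Zenor: deviation gain 18−17 = 1, per-period punishment loss 17−10 = 7. IC gives δ ≥ 1/8.
For Nordia: gain 8, loss 3 per period, so δ ≥ 8/11.
The tighter constraint is Nordia's, so cooperation needs δ ≥ 8/11.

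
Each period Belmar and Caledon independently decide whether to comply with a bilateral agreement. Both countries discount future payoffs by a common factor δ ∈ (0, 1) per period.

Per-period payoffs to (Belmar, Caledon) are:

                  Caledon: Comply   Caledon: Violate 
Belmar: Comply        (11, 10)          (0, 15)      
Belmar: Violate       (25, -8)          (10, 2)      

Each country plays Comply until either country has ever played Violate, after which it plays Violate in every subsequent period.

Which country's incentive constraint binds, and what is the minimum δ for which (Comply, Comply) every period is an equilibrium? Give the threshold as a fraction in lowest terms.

For Belmar: deviation gain 25−11 = 14, per-period punishment loss 11−10 = 1. IC gives δ ≥ 14/15.
For Caledon: gain 5, loss 8 per period, so δ ≥ 5/13.
The tighter constraint is Belmar's, so cooperation needs δ ≥ 14/15.

Belmar; δ ≥ 14/15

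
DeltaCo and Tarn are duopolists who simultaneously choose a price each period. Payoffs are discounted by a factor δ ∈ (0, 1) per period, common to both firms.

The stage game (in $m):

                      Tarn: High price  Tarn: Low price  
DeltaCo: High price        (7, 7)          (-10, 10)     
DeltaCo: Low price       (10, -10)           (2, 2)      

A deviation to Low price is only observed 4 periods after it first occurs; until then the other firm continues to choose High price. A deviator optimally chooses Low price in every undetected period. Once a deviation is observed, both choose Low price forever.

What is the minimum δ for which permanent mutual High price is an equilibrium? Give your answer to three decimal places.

A deviator earns 10 for 4 periods, then 2 forever; cooperating earns 7 forever. Multiplying the IC by (1−δ):
7 ≥ 10(1−δ^4) + 2δ^4, so 8·δ^4 ≥ 3 and δ^4 ≥ 3/8.
δ ≥ (3/8)^(1/4) ≈ 0.783.

0.783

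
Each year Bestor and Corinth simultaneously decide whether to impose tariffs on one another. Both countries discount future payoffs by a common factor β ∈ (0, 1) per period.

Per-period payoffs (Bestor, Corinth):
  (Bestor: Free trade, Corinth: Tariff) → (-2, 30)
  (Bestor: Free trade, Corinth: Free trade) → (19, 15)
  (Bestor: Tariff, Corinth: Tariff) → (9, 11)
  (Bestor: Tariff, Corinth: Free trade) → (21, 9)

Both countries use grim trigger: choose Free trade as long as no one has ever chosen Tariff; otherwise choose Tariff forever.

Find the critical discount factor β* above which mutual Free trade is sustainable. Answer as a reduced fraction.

15/19

Bestor's threshold: (21−19)/(21−9) = 1/6.
Corinth's threshold: (30−15)/(30−11) = 15/19.
1/6 < 15/19, so Corinth binds and β* = 15/19.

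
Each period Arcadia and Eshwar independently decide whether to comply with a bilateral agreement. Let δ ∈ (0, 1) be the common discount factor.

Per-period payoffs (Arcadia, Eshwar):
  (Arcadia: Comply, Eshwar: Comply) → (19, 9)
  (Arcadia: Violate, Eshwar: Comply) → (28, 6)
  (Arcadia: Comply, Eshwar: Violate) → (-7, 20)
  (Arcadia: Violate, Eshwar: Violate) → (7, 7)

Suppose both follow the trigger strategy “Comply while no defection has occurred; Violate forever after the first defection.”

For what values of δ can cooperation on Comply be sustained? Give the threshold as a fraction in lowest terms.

For Arcadia: deviation gain 28−19 = 9, per-period punishment loss 19−7 = 12. IC gives δ ≥ 9/21 = 3/7.
For Eshwar: gain 11, loss 2 per period, so δ ≥ 11/13.
The tighter constraint is Eshwar's, so cooperation needs δ ≥ 11/13.

11/13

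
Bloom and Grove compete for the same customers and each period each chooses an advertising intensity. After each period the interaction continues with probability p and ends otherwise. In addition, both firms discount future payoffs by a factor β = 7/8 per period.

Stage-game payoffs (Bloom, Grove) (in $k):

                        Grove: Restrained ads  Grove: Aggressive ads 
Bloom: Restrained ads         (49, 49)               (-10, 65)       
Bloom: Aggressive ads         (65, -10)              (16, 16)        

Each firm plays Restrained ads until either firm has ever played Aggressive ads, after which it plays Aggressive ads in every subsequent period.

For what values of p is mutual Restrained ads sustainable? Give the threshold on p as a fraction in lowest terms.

With continuation probability p and discount β, the effective per-period discount factor is βp.
Grim-trigger IC: βp ≥ (65−49)/(65−16) = 16/49.
So p ≥ (16/49)/(7/8) = 128/343.

128/343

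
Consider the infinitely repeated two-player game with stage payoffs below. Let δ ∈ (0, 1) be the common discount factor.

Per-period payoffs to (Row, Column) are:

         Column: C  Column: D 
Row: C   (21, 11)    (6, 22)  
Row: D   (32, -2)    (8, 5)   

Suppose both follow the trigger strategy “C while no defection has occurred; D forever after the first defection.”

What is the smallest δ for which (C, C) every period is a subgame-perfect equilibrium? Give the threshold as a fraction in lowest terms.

11/17

Row: cooperation gives 21 each period; deviation gives 32 once then 8 forever.
  21/(1−δ) ≥ 32 + 8δ/(1−δ) ⇒ δ ≥ 11/24.
Column: cooperation gives 11 each period; deviation gives 22 once then 5 forever.
  δ ≥ 11/17.
Both must hold, so the binding constraint is Column's: δ ≥ 11/17.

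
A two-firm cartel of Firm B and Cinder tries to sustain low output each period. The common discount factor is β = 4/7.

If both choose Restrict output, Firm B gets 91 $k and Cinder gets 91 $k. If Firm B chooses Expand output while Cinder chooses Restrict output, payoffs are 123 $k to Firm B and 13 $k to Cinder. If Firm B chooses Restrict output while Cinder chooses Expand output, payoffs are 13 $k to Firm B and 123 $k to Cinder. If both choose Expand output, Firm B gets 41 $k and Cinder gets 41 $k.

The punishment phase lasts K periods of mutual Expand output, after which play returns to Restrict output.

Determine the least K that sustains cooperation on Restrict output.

No profitable deviation requires (91−41)(β+…+β^K) ≥ 123−91, i.e. β+…+β^K ≥ 16/25 ≈ 0.6400.
With β = 4/7, the partial sums are K=1: 0.5714, K=2: 0.8980.
K = 2 is the first length at which the sum reaches 0.6400.

2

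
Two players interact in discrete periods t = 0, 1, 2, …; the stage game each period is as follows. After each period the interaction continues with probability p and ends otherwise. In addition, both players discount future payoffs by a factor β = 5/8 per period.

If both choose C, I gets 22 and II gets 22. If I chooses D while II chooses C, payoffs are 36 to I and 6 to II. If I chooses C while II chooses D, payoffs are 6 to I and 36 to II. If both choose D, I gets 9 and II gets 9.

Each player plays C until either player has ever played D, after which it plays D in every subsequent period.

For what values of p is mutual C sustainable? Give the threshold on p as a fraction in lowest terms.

Expected continuation weight on next period's payoff is β·p = 5/8·p, which plays the role of the discount factor.
Cooperation requires 5/8·p ≥ (36−22)/(36−9) = 14/27, hence p ≥ 112/135.

112/135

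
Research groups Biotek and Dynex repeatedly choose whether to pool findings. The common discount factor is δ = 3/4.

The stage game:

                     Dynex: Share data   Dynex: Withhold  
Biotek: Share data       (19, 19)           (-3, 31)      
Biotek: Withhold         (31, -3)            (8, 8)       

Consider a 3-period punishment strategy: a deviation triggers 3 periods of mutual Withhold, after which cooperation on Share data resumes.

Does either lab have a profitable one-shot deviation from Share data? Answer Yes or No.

IC: δ+…+δ^3 ≥ (31−19)/(19−8) = 12/11.
At δ = 3/4: partial sum = 1.7344 ≥ 1.0909. Cooperation sustainable.

No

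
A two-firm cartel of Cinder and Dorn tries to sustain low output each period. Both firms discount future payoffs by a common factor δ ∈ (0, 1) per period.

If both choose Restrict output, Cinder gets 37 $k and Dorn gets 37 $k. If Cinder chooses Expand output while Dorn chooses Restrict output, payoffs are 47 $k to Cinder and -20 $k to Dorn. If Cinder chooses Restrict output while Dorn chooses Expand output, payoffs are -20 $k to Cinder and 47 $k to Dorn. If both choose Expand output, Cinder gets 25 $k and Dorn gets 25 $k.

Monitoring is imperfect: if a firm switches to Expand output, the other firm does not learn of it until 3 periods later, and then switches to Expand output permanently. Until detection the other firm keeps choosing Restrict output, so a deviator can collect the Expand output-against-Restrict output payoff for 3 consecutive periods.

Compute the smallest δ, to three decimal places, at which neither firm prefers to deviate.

0.769

A deviator earns 47 for 3 periods, then 25 forever; cooperating earns 37 forever. Multiplying the IC by (1−δ):
37 ≥ 47(1−δ^3) + 25δ^3, so 22·δ^3 ≥ 10 and δ^3 ≥ 5/11.
δ ≥ (5/11)^(1/3) ≈ 0.769.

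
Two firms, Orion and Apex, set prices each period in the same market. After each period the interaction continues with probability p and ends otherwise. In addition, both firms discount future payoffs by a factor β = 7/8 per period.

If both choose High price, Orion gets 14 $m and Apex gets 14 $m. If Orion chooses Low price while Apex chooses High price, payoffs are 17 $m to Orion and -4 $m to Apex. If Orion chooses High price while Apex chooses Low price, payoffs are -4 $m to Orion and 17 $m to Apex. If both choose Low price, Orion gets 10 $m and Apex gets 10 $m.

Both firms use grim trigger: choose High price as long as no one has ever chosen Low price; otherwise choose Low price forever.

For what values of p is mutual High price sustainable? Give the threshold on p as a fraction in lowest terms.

24/49

Expected continuation weight on next period's payoff is β·p = 7/8·p, which plays the role of the discount factor.
Cooperation requires 7/8·p ≥ (17−14)/(17−10) = 3/7, hence p ≥ 24/49.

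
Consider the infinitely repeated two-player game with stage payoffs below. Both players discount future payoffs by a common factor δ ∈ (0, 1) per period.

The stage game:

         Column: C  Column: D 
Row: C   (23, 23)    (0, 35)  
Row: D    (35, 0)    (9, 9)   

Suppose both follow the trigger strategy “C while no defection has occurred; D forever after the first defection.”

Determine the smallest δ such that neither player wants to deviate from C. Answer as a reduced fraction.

23/(1−δ) ≥ 35 + 9δ/(1−δ)
23 ≥ 35 − 26δ
δ ≥ 12/26 = 6/13.

6/13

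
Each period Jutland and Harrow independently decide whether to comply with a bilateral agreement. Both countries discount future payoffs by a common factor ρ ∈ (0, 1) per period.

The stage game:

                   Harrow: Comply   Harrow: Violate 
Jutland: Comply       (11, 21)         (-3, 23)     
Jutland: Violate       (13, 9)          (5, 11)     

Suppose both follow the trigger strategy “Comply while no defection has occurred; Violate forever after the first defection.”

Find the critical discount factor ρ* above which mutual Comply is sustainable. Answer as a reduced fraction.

1/4

For Jutland: deviation gain 13−11 = 2, per-period punishment loss 11−5 = 6. IC gives ρ ≥ 2/8 = 1/4.
For Harrow: gain 2, loss 10 per period, so ρ ≥ 2/12 = 1/6.
The tighter constraint is Jutland's, so cooperation needs ρ ≥ 1/4.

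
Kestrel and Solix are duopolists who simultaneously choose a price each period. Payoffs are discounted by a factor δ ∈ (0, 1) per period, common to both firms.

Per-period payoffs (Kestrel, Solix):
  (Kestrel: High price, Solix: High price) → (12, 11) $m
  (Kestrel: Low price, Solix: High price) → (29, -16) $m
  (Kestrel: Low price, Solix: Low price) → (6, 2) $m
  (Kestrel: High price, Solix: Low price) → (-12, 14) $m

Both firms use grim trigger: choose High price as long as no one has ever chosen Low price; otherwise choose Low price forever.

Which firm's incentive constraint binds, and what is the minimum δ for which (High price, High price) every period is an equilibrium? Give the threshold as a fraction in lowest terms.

Kestrel: cooperation gives 12 each period; deviation gives 29 once then 6 forever.
  12/(1−δ) ≥ 29 + 6δ/(1−δ) ⇒ δ ≥ 17/23.
Solix: cooperation gives 11 each period; deviation gives 14 once then 2 forever.
  δ ≥ 3/12 = 1/4.
Both must hold, so the binding constraint is Kestrel's: δ ≥ 17/23.

Kestrel; δ ≥ 17/23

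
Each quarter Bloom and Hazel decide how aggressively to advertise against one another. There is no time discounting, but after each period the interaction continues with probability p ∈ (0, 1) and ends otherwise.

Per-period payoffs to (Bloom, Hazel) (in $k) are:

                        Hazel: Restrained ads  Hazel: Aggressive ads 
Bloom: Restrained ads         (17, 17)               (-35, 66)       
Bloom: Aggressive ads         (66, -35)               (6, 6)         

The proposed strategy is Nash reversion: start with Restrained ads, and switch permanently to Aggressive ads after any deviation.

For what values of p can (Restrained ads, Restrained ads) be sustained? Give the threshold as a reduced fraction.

49/60

With no time discounting, the continuation probability p plays the role of the discount factor.
Grim-trigger IC: 17/(1−p) ≥ 66 + 6p/(1−p) ⇒ p ≥ (66−17)/(66−6) = 49/60.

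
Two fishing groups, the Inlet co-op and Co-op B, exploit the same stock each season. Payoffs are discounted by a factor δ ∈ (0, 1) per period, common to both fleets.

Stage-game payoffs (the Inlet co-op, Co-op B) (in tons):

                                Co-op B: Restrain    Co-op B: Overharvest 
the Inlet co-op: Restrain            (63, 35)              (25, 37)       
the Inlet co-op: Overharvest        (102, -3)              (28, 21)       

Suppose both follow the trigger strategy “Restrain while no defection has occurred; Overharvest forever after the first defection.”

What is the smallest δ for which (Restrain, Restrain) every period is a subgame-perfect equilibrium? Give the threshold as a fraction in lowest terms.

39/74

the Inlet co-op's threshold: (102−63)/(102−28) = 39/74.
Co-op B's threshold: (37−35)/(37−21) = 1/8.
39/74 > 1/8, so the Inlet co-op binds and δ* = 39/74.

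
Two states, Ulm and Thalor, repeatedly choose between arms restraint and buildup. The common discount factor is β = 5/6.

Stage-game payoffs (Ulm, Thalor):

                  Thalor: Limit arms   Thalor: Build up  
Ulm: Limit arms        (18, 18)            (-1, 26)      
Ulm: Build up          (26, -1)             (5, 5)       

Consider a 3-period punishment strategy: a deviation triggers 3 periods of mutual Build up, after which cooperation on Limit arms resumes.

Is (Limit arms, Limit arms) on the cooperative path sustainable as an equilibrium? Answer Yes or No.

Yes

IC: β+…+β^3 ≥ (26−18)/(18−5) = 8/13.
At β = 5/6: partial sum = 2.1065 ≥ 0.6154. Cooperation sustainable.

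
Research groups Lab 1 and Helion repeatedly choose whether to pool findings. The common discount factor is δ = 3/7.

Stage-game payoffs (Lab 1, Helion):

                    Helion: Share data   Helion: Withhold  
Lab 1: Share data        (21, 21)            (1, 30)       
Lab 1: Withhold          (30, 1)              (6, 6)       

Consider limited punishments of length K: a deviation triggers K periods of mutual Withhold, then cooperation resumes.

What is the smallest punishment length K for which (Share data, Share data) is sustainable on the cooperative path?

No profitable deviation requires (21−6)(δ+…+δ^K) ≥ 30−21, i.e. δ+…+δ^K ≥ 3/5 ≈ 0.6000.
With δ = 3/7, the partial sums are K=1: 0.4286, K=2: 0.6122.
K = 2 is the first length at which the sum reaches 0.6000.

2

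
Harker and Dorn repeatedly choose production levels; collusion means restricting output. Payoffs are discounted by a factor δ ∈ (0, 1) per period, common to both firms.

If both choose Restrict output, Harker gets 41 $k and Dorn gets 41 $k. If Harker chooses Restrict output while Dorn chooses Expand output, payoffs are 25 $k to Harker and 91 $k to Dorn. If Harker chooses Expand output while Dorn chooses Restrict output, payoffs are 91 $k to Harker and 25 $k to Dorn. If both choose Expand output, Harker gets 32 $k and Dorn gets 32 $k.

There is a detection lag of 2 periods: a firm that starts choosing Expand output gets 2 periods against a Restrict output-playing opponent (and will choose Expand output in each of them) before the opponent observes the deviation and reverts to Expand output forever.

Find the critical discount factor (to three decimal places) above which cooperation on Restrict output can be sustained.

0.921

Deviating for the 2 undetected periods gains 91−41 = 50 per period over cooperation, then loses 41−32 = 9 per period forever once punishment starts.
Gain: 50(1 + δ + … + δ^1); loss: 9·δ^2/(1−δ).
No profitable deviation ⇔ 50(1−δ^2) ≤ 9·δ^2, i.e. δ^2 ≥ 50/(50+9) = 50/59.
Hence δ ≥ (50/59)^(1/2) ≈ 0.921.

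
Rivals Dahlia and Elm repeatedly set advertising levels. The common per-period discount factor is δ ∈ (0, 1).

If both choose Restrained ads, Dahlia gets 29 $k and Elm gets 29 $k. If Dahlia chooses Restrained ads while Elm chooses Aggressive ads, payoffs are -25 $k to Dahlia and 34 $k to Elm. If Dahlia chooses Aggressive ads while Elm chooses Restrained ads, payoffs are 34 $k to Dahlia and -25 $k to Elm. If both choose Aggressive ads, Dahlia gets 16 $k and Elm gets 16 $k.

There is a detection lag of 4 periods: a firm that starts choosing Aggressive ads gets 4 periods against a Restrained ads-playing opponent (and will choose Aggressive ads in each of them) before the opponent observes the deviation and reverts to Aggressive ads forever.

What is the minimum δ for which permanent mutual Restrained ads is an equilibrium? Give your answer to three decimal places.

0.726

The best deviation is to choose Aggressive ads for all 4 undetected periods, earning 34 each, then 16 forever once detected.
Deviation value: 34(1−δ^4)/(1−δ) + 16δ^4/(1−δ); cooperation value: 29/(1−δ).
IC: 29 ≥ 34(1−δ^4) + 16δ^4 = 34 − 18δ^4.
So δ^4 ≥ 5/18, giving δ ≥ (5/18)^(1/4) ≈ 0.726.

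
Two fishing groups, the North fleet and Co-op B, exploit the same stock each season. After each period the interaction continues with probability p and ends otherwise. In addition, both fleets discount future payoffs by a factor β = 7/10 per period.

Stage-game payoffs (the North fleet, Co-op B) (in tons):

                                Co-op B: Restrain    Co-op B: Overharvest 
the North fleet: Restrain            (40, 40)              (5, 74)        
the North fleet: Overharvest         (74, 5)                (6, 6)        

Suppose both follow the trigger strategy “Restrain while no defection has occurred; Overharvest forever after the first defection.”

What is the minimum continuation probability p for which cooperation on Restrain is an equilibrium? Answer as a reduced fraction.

With continuation probability p and discount β, the effective per-period discount factor is βp.
Grim-trigger IC: βp ≥ (74−40)/(74−6) = 1/2.
So p ≥ (1/2)/(7/10) = 5/7.

5/7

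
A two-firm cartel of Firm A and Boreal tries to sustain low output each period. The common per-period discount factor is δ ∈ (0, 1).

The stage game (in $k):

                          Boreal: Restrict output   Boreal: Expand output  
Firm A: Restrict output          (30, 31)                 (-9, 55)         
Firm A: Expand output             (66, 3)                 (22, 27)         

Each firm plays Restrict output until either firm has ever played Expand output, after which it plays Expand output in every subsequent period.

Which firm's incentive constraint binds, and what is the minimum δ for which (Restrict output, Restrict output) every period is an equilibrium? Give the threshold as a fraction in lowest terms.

Firm A: cooperation gives 30 each period; deviation gives 66 once then 22 forever.
  30/(1−δ) ≥ 66 + 22δ/(1−δ) ⇒ δ ≥ 36/44 = 9/11.
Boreal: cooperation gives 31 each period; deviation gives 55 once then 27 forever.
  δ ≥ 24/28 = 6/7.
Both must hold, so the binding constraint is Boreal's: δ ≥ 6/7.

Boreal; δ ≥ 6/7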